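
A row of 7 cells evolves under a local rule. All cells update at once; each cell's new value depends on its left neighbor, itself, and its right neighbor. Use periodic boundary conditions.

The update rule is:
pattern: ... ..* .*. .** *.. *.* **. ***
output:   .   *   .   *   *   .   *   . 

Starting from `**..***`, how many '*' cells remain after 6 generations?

4

.****..
**..**.
******.
*....*.
.*..*..
*.**.*.
count of *: 4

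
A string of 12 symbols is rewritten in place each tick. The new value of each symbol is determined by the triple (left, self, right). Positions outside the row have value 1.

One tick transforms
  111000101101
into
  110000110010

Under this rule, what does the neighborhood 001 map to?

0

At position 5 the neighborhood is 001; the next row has 0 there.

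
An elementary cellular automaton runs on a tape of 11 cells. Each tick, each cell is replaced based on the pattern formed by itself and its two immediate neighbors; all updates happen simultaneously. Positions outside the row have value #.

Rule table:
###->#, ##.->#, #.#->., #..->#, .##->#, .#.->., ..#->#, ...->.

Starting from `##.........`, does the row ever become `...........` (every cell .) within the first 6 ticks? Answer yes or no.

no

tick 1: ###.......#
tick 2: ####.....##
tick 3: #####...###
tick 4: ######.####
tick 5: ######.####  (fixed point — unchanged through tick 6)
tick 6 is ######.####, still not uniform .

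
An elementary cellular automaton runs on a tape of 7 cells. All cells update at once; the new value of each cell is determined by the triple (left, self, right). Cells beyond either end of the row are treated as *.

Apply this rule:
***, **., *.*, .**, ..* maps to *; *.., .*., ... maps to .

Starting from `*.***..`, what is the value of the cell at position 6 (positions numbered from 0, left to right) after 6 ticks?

*

*****.*
*******
*******  (fixed point — unchanged through tick 6)
position 6 holds *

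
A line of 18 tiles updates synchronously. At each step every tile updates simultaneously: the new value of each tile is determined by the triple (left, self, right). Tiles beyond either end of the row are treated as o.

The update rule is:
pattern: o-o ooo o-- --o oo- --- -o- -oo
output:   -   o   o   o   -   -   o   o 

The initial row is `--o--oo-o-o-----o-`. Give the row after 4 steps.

step 1: oooooo--o-oo---oo-
step 2: ooooo-ooo-o-o-oo--
step 3: oooo--oo--o-o-o-oo
step 4: ooo-ooo-ooo-o-o-oo

ooo-ooo-ooo-o-o-oo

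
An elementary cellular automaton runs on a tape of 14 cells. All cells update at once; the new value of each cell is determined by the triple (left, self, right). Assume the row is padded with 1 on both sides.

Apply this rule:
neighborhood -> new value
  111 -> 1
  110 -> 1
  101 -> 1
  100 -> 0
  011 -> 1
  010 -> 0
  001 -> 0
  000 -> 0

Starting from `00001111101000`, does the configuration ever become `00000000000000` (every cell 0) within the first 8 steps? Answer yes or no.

step 1: 00001111110000
step 2: 00001111110000  (fixed point — unchanged through step 8)
step 8 is 00001111110000, still not uniform 0

no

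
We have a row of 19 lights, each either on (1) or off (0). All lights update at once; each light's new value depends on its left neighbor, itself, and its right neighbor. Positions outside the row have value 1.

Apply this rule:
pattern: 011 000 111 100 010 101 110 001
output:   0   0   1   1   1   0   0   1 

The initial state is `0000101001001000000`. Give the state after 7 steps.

1001101111111100001
0110000111111010010
0001001011110011110
1011111001101101100
0001110110000000011
1010100001000000101
0010110011100001100

0010110011100001100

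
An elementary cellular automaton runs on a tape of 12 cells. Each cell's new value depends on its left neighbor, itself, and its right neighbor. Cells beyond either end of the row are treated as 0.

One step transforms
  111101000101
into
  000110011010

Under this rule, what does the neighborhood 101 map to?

1

At position 4 the neighborhood is 101; the next row has 1 there.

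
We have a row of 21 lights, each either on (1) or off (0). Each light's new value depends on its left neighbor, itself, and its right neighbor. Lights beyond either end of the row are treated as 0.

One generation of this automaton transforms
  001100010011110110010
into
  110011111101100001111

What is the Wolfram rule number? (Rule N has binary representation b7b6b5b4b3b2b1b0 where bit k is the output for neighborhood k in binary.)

position 11: 111 → 1  (bit 7 = 1)
position 3: 110 → 0  (bit 6 = 0)
position 14: 101 → 0  (bit 5 = 0)
position 4: 100 → 1  (bit 4 = 1)
position 2: 011 → 0  (bit 3 = 0)
position 7: 010 → 1  (bit 2 = 1)
position 1: 001 → 1  (bit 1 = 1)
position 0: 000 → 1  (bit 0 = 1)
bits b7..b0 = 10010111 = 151

151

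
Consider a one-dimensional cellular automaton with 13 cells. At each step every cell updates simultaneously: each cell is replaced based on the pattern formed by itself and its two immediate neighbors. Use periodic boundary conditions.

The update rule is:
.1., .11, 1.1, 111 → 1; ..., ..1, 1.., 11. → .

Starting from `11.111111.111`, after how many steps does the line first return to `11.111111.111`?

1.111111.1111
.111111.11111
111111.11111.
11111.11111.1
1111.11111.11
111.11111.111
11.11111.1111
1.11111.11111
.11111.111111
11111.111111.
1111.111111.1
111.111111.11
11.111111.111

13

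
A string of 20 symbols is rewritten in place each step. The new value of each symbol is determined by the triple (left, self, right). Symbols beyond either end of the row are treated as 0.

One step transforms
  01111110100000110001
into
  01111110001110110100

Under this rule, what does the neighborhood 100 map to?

At position 9 the neighborhood is 100; the next row has 0 there.

0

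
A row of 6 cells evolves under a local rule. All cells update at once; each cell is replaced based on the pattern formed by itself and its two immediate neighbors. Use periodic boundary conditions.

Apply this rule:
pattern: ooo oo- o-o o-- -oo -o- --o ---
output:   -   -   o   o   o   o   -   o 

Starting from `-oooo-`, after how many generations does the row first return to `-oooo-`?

15

generation 1: -o---o
generation 2: oooo-o
generation 3: ----oo
generation 4: ooo-o-
generation 5: o--ooo
generation 6: -o-o--
generation 7: -ooooo
generation 8: oo----
generation 9: o-ooo-
generation 10: ooo--o
generation 11: ---o-o
generation 12: oo-ooo
generation 13: --oo--
generation 14: o-o-oo
generation 15: -oooo-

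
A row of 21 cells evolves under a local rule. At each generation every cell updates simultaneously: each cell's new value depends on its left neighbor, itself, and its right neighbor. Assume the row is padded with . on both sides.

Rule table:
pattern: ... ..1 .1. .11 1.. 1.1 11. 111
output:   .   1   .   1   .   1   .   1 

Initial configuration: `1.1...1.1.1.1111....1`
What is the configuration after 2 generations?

generation 1: .1...1.1.1.1111....1.
generation 2: 1...1.1.1.1111....1..

1...1.1.1.1111....1..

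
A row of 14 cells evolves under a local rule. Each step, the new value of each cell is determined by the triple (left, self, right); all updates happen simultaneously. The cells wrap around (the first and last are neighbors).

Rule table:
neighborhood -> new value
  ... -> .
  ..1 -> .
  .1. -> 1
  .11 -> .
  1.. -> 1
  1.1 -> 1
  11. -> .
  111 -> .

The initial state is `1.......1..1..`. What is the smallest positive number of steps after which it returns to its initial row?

11......11.11.
..1.......1..1
1.11......11.1
.1..1.......1.
.11.11......11
1..1..1.......
11.11.11......
..1..1..1.....
..11.11.11....
....1..1..1...
....11.11.11..
......1..1..1.
......11.11.11
1.......1..1..

14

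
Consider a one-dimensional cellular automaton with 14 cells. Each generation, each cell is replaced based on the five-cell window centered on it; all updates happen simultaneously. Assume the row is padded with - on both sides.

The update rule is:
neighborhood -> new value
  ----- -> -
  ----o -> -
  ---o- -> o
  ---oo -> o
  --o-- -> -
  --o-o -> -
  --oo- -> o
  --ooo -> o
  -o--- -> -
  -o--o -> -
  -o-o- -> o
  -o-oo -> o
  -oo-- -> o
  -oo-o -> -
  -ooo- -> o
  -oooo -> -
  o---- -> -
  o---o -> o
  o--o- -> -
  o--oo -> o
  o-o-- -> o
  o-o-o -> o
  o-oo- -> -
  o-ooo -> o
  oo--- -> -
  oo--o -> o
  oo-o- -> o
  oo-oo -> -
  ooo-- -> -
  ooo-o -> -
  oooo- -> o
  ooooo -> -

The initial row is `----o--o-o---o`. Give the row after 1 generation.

---o----oo-oo-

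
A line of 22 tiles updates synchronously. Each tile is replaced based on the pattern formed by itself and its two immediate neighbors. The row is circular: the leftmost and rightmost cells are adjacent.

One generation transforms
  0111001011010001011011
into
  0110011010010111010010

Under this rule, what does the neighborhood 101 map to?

At position 0 the neighborhood is 101; the next row has 0 there.

0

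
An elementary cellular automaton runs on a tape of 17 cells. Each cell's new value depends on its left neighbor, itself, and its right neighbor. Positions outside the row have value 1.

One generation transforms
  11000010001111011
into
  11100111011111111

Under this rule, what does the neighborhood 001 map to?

1

At position 5 the neighborhood is 001; the next row has 1 there.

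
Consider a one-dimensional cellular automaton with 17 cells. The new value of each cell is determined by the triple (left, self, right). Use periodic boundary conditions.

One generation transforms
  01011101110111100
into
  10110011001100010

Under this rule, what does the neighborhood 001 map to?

At position 0 the neighborhood is 001; the next row has 1 there.

1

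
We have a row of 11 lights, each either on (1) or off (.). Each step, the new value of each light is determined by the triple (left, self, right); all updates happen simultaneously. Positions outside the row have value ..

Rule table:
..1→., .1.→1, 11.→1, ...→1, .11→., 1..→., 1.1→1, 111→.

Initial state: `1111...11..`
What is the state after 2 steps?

step 1: ...1.1..1.1
step 2: 11.111..111

11.111..111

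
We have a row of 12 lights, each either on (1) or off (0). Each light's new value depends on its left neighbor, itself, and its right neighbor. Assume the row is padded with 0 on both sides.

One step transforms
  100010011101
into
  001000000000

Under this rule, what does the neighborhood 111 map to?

0

At position 8 the neighborhood is 111; the next row has 0 there.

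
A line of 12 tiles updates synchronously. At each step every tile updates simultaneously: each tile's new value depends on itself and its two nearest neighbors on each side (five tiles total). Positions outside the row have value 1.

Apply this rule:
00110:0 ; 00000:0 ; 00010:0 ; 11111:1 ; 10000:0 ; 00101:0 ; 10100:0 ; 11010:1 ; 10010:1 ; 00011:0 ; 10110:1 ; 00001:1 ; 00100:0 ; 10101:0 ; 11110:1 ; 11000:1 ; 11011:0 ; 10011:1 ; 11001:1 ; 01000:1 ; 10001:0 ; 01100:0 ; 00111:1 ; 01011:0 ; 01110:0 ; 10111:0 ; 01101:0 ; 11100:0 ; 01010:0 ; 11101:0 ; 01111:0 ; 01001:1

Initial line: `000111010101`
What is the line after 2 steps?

100100100000
011011010010

011011010010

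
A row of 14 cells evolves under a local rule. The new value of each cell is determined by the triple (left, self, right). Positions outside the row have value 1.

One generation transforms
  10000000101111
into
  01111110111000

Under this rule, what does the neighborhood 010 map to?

1

At position 8 the neighborhood is 010; the next row has 1 there.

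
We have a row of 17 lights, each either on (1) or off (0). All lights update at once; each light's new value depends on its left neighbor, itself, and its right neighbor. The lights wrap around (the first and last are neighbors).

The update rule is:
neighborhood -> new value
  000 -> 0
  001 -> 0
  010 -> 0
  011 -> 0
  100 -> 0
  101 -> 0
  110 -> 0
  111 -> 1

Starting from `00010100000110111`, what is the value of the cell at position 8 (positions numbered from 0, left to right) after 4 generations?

00000000000000010
00000000000000000
00000000000000000  (fixed point — unchanged through generation 4)
position 8 holds 0

0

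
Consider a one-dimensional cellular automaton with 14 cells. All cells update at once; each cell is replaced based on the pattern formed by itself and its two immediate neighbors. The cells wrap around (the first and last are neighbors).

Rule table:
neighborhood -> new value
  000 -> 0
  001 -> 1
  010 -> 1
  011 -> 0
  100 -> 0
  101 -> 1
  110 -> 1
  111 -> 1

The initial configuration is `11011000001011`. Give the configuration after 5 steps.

step 1: 11101000011101
step 2: 11111000101110
step 3: 01111001110111
step 4: 10111010111011
step 5: 11011111011101

11011111011101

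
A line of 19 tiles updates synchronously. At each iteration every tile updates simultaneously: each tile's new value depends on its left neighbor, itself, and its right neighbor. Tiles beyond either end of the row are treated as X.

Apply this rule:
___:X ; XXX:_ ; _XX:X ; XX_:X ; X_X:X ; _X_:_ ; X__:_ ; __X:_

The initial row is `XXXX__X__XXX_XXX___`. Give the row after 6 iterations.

___X_____X_XXX_X_X_
_X___XXX__XX_XX_X_X
X__X_X_X__XXXXXX_XX
X___X_X___X____XXX_
X_X__X__X___XX_X_XX
XX________X_XXX_XX_

XX________X_XXX_XX_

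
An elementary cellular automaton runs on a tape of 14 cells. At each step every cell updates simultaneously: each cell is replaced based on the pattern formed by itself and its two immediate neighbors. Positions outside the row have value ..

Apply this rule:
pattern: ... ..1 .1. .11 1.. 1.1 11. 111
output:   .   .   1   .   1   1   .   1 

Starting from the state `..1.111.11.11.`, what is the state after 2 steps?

step 1: ..11.1.1..1..1
step 2: ....11111.11.1

....11111.11.1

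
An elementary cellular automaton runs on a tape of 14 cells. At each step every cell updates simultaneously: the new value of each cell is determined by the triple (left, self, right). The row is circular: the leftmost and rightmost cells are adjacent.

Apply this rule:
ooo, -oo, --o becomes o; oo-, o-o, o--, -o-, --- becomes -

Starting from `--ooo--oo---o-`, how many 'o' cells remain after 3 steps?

step 1: -ooo--oo---o--
step 2: ooo--oo---o---
step 3: oo--oo---o---o
count of o: 6

6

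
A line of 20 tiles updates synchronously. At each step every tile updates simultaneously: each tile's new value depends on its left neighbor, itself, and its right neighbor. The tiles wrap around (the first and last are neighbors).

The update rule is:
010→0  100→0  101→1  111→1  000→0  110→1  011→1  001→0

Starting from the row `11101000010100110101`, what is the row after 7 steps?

11110000000000111111

step 1: 11110000001000111011
step 2: 11110000000000111111
step 3: 11110000000000111111  (fixed point — unchanged through step 7)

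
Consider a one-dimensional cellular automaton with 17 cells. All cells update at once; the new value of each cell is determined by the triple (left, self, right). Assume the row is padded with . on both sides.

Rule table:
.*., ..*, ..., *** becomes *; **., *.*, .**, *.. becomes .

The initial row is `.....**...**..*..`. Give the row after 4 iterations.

*.*.**.**...**.*.

*****...**...**.*
.***..**...**...*
*.*..*...**...***
*.*.**.**...**.*.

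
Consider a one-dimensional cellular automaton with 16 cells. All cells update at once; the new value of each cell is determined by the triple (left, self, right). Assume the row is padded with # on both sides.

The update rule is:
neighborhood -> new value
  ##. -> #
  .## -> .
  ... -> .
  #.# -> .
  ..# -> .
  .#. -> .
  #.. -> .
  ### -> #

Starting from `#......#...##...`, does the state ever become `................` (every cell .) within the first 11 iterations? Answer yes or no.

#...........#...
#...............
#...............  (fixed point — unchanged through iteration 11)
iteration 11 is #..............., still not uniform .

no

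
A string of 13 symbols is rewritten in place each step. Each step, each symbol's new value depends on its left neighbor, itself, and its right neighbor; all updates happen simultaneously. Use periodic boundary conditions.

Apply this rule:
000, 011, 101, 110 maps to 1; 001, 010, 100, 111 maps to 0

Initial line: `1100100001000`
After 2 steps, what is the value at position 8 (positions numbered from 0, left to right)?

0

1100001100010
1101101101001
position 8 holds 0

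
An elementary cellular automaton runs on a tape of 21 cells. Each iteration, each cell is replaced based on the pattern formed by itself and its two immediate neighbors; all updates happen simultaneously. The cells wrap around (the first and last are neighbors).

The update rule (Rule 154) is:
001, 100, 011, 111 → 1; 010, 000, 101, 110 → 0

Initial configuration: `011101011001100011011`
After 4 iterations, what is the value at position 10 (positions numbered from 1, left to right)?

0

011000010111010110010
110100100110000101101
100011011101001001001
010110011000110110111
position 10 holds 0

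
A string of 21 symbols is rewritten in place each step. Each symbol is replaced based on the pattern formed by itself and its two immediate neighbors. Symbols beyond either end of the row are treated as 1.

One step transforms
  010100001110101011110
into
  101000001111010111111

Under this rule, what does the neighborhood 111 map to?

1

At position 9 the neighborhood is 111; the next row has 1 there.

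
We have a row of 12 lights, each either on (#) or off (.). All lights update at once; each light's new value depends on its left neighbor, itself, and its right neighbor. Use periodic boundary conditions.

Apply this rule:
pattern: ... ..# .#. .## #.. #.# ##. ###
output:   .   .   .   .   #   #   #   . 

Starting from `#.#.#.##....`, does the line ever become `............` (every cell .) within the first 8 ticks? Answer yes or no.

tick 1: .#.#.#.##...
tick 2: ..#.#.#.##..
tick 3: ...#.#.#.##.
tick 4: ....#.#.#.##
tick 5: #....#.#.#.#
tick 6: ##....#.#.#.
tick 7: .##....#.#.#
tick 8: #.##....#.#.
tick 8 is #.##....#.#., still not uniform .

no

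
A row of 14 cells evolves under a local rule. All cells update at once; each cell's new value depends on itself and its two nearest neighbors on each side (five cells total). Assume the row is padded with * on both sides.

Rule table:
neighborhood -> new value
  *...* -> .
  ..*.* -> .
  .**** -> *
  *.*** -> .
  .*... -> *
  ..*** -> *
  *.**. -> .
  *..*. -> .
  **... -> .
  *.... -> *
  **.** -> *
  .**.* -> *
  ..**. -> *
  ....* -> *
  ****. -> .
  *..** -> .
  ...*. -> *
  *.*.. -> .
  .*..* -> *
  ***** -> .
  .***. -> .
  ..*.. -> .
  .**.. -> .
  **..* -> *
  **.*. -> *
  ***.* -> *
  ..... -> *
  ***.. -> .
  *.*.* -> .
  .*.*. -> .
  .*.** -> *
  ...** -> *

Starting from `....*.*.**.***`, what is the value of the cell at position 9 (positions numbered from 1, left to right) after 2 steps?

.***...*.**.*.
*.....*.*.**.*
position 9 holds *

*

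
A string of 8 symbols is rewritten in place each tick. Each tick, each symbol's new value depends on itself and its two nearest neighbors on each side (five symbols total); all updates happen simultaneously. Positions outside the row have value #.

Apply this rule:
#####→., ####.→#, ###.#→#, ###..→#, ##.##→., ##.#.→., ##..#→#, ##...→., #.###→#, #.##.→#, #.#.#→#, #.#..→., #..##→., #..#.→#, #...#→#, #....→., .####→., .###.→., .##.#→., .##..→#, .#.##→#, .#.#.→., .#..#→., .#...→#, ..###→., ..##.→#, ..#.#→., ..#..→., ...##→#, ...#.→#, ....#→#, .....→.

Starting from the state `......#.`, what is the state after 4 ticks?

#.#####.

....##.#
..###..#
#...##..
#.#####.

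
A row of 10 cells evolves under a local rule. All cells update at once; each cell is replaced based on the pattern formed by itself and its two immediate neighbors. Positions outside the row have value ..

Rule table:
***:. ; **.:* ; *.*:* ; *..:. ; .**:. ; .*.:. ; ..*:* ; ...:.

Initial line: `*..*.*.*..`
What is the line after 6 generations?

.*........

generation 1: ..*.*.*...
generation 2: .*.*.*....
generation 3: *.*.*.....
generation 4: .*.*......
generation 5: *.*.......
generation 6: .*........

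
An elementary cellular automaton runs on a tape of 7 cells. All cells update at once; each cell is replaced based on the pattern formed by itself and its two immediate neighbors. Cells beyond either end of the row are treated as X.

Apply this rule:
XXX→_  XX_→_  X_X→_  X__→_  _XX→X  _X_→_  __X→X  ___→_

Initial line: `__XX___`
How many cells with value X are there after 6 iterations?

_XX___X
_X___XX
____XX_
___XX__
__XX__X
_XX__XX
count of X: 4

4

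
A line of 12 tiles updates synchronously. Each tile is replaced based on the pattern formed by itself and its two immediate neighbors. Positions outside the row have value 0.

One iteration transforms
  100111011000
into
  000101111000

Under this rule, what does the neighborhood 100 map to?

0

At position 1 the neighborhood is 100; the next row has 0 there.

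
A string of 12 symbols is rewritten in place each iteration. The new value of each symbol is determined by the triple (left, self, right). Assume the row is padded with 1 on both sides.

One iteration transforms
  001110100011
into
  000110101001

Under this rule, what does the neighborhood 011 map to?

0

At position 2 the neighborhood is 011; the next row has 0 there.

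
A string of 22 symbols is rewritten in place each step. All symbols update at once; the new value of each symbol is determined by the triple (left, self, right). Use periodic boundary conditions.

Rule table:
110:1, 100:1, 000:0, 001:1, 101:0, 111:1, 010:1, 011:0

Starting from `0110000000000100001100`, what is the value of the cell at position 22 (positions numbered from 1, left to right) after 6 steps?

1011000000001110010110
1001100000010111110010
1110110000110011111110
0110011001011101111110
1011101111001100111111
1001100111110111011111
position 22 holds 1

1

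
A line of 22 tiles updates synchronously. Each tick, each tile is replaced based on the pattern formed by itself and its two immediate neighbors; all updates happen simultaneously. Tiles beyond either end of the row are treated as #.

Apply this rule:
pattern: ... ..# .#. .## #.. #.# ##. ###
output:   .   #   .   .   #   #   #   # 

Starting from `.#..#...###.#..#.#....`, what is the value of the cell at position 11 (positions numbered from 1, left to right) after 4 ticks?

#.##.#.#.###.##.#.#..#
##.##.#.#.###.##.#.##.
###.##.#.#.###.##.#.##
####.##.#.#.###.##.#.#
position 11 holds #

#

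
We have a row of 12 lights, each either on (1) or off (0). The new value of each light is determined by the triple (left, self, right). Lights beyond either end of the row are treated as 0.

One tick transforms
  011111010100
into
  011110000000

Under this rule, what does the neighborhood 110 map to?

0

At position 5 the neighborhood is 110; the next row has 0 there.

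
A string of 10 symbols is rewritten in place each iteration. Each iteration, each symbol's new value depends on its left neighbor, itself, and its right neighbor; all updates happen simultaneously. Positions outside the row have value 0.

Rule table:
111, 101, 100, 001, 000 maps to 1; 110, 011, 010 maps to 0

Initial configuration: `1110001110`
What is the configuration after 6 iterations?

iteration 1: 0101110101
iteration 2: 1010101010
iteration 3: 0101010101
iteration 4: 1010101010  (repeats iteration 2; period 2)
iteration 6: 1010101010

1010101010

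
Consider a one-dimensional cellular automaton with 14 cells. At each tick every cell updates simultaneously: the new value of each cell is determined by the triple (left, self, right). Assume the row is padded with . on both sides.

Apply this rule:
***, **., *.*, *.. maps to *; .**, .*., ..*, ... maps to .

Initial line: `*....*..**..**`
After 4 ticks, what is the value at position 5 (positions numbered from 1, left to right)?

.*....*..**..*
..*....*..**..
...*....*..**.
....*....*..**
position 5 holds *

*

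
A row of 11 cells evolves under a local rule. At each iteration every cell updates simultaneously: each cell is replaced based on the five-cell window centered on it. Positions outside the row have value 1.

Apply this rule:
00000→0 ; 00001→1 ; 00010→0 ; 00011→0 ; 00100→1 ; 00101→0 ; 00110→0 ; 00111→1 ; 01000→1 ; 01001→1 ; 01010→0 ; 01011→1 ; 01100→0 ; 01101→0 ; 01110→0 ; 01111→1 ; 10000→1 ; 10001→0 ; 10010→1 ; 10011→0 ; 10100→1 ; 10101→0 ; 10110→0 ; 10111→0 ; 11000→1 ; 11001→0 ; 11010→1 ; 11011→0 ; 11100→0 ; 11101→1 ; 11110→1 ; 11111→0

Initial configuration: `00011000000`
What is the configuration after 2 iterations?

01110000101

10000110010
01110000101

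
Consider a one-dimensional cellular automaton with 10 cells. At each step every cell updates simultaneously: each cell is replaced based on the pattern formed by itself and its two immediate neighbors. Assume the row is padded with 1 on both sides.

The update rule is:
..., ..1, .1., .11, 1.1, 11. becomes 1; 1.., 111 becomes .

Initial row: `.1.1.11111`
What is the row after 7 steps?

step 1: 111111....
step 2: .....1.111
step 3: .1111111..
step 4: 11.....1.1
step 5: .1.1111111
step 6: 1111......
step 7: ...1.11111

...1.11111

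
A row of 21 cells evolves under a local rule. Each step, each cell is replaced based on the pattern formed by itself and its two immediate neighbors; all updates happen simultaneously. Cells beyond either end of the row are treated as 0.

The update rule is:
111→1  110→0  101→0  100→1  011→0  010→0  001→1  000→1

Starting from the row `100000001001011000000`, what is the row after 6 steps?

101110101101100000110

step 1: 011111110110000111111
step 2: 101111100001111011110
step 3: 000111011110110001101
step 4: 111010001100001110000
step 5: 010001110011110101111
step 6: 101110101101100000110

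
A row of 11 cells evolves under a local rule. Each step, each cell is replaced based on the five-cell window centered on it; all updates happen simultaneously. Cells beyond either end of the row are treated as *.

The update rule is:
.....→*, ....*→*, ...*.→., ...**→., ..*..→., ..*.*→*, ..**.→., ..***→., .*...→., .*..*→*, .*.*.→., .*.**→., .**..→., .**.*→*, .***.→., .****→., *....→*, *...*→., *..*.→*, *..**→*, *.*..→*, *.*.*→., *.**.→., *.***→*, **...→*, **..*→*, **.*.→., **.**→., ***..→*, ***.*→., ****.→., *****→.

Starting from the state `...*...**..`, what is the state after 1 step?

*........**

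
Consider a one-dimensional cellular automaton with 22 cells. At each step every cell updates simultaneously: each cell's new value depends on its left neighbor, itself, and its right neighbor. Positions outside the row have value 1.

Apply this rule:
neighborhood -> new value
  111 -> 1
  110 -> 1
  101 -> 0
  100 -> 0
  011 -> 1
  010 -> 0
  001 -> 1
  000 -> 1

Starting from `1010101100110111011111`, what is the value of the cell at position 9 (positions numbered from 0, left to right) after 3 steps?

1

step 1: 1000001101110111011111
step 2: 1011111101110111011111
step 3: 1011111101110111011111
position 9 holds 1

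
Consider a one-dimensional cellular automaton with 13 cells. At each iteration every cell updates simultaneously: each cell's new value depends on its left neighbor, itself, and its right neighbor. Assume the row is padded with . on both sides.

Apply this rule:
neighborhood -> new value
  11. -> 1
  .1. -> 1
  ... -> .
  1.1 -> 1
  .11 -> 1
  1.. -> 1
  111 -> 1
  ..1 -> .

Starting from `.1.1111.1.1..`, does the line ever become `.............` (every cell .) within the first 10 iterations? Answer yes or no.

.11111111111.
.111111111111
.111111111111  (fixed point — unchanged through iteration 10)
iteration 10 is .111111111111, still not uniform .

no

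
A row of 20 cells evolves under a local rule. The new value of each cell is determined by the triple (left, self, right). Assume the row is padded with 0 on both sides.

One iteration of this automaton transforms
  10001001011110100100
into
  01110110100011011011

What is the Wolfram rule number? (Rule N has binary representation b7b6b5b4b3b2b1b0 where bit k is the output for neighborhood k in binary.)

position 10: 111 → 0  (bit 7 = 0)
position 12: 110 → 1  (bit 6 = 1)
position 8: 101 → 1  (bit 5 = 1)
position 1: 100 → 1  (bit 4 = 1)
position 9: 011 → 0  (bit 3 = 0)
position 0: 010 → 0  (bit 2 = 0)
position 3: 001 → 1  (bit 1 = 1)
position 2: 000 → 1  (bit 0 = 1)
bits b7..b0 = 01110011 = 115

115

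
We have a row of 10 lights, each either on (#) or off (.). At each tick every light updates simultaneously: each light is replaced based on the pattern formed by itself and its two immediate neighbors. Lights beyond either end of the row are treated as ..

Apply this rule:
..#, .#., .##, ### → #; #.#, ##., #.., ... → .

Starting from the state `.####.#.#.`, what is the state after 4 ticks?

#..##..##.

####..#.#.
###..##.#.
##..##..#.
#..##..##.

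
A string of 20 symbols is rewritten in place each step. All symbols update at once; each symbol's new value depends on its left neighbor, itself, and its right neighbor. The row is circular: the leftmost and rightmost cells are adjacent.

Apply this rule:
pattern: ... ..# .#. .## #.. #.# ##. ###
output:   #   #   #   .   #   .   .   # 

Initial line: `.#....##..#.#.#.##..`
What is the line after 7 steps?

####..#..#####.###.#

######..###.#.#...##
#####.##.#..#.####.#
####.....####..##...
.##.#####.##.##..###
.....###.......##.#.
#####.#.#######...##
####..#..#####.###.#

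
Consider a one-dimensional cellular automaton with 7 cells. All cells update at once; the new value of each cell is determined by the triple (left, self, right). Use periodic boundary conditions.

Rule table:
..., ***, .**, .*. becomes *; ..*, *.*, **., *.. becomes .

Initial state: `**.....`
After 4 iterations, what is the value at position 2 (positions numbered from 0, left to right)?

.

iteration 1: *..***.
iteration 2: *..**..
iteration 3: *..*...
iteration 4: *..*.*.
position 2 holds .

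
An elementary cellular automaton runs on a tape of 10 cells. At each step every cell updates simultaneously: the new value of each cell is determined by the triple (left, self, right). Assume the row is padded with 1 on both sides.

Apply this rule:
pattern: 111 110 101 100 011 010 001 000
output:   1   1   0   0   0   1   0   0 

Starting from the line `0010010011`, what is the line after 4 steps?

step 1: 0010010001
step 2: 0010010000
step 3: 0010010000  (fixed point — unchanged through step 4)

0010010000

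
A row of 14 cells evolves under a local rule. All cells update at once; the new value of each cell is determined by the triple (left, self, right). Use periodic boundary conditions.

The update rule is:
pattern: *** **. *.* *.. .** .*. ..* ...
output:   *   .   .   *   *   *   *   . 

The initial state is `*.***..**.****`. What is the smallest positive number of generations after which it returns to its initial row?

14

generation 1: ..**.***..****
generation 2: ***..**.*****.
generation 3: **.***..****..
generation 4: *..**.*****.**
generation 5: .***..****..**
generation 6: .**.*****.***.
generation 7: **..****..**.*
generation 8: *.*****.***..*
generation 9: ..****..**.***
generation 10: *****.***..**.
generation 11: ****..**.***..
generation 12: ***.***..**.**
generation 13: **..**.***..**
generation 14: *.***..**.****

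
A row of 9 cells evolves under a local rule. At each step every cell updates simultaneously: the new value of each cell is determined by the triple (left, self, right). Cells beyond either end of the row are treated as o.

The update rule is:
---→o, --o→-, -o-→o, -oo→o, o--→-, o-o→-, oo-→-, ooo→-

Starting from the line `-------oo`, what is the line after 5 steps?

-ooooo-o-
-o-----o-
-o-ooo-o-
-o-o---o-
-o-o-o-o-

-o-o-o-o-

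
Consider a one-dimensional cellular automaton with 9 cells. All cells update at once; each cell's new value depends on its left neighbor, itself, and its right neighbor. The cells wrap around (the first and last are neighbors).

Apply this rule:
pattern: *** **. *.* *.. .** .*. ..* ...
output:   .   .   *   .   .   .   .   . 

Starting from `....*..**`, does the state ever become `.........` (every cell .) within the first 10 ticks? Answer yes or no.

.........
all cells are . at tick 1

yes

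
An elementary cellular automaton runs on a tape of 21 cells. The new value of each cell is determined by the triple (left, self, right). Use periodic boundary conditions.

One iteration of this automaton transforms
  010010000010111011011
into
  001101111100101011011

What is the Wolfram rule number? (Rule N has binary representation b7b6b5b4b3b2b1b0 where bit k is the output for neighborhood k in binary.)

91

position 13: 111 → 0  (bit 7 = 0)
position 14: 110 → 1  (bit 6 = 1)
position 0: 101 → 0  (bit 5 = 0)
position 2: 100 → 1  (bit 4 = 1)
position 12: 011 → 1  (bit 3 = 1)
position 1: 010 → 0  (bit 2 = 0)
position 3: 001 → 1  (bit 1 = 1)
position 6: 000 → 1  (bit 0 = 1)
bits b7..b0 = 01011011 = 91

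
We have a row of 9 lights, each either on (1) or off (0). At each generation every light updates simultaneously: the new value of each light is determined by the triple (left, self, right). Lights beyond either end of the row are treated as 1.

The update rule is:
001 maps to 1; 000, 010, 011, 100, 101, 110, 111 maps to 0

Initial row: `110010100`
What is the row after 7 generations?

generation 1: 000100001
generation 2: 001000010
generation 3: 010000100
generation 4: 000001001
generation 5: 000010010
generation 6: 000100100
generation 7: 001001001

001001001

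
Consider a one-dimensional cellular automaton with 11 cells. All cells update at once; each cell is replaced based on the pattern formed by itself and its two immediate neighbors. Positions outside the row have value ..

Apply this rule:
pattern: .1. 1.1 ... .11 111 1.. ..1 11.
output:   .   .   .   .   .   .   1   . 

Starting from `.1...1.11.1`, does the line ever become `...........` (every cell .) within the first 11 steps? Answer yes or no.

step 1: 1...1......
step 2: ...1.......
step 3: ..1........
step 4: .1.........
step 5: 1..........
step 6: ...........
all cells are . at step 6

yes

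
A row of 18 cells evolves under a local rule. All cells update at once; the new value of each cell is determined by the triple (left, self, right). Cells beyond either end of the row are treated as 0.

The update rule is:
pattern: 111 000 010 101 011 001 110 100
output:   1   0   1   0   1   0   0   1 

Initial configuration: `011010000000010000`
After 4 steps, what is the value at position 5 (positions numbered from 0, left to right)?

010011000000011000
011010100000010100
010010110000010110
011010101000010101
position 5 holds 0

0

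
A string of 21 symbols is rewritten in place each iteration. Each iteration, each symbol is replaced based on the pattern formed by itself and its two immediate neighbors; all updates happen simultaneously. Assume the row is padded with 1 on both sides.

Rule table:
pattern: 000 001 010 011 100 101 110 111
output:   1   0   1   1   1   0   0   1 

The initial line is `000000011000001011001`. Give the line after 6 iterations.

100101010100101010101

111111010111101010101
111110010111001010101
111101010110101010101
111001010100101010101
110101010110101010101
100101010100101010101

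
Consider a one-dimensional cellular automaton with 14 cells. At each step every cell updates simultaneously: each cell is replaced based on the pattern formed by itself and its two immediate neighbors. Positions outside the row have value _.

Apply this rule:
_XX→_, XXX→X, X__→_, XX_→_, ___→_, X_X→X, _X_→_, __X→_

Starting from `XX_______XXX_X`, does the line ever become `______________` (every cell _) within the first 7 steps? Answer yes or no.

__________X_X_
___________X__
______________
all cells are _ at step 3

yes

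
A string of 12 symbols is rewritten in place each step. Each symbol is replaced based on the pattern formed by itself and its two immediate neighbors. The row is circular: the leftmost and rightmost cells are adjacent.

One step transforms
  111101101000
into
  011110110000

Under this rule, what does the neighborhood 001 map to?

At position 11 the neighborhood is 001; the next row has 0 there.

0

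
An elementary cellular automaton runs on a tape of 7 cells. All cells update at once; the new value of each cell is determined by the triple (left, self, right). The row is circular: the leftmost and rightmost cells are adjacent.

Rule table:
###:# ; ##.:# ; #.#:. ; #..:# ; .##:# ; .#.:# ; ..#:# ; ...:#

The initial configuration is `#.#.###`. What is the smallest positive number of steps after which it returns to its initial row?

step 1: #.#.###

1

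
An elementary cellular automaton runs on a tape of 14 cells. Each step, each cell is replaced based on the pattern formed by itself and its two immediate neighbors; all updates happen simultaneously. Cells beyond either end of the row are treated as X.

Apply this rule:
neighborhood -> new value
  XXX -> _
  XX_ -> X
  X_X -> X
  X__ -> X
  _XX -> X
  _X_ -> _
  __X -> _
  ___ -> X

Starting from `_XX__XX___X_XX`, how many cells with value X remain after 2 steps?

8

XXXX_XXXX__XX_
___XXX__XX_XXX
count of X: 8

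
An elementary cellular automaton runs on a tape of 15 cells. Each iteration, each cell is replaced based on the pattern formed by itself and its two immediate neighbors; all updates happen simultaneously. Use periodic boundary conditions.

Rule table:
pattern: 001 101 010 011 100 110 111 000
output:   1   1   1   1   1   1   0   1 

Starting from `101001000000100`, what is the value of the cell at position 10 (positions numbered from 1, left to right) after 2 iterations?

111111111111111
000000000000000
position 10 holds 0

0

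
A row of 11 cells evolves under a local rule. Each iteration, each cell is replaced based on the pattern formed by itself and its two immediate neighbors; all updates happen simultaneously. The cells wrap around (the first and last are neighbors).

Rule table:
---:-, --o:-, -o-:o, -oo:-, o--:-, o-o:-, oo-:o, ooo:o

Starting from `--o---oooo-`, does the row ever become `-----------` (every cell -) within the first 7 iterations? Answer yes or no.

iteration 1: --o----ooo-
iteration 2: --o-----oo-
iteration 3: --o------o-
iteration 4: --o------o-  (fixed point — unchanged through iteration 7)
iteration 7 is --o------o-, still not uniform -

no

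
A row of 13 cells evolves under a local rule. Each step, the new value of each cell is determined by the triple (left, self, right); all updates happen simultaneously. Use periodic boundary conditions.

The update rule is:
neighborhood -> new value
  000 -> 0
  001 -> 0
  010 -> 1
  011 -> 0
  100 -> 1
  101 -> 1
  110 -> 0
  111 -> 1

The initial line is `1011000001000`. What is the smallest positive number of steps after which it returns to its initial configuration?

1100100001100
0010110000010
0011001000011
1000101100000
1100110010000
0010001011000
0011001100100
0000100010110
0000110011001
1000001000101
0100001100110
0110000010001
1001000011001
0101100000100
0110010000110
0001011000001
1001100100001
0100010110000
0110011001000
0001000101100
0001100110010
0000010001011
1000011001100
1100000100010
0010000110011
1011000001000

26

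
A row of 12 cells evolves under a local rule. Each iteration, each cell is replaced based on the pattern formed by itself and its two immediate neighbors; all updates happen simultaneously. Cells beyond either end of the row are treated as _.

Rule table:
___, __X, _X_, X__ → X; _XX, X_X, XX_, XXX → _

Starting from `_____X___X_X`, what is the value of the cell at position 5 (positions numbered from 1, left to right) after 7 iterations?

X

iteration 1: XXXXXXXXXX_X
iteration 2: ___________X
iteration 3: XXXXXXXXXXXX
iteration 4: ____________
iteration 5: XXXXXXXXXXXX  (repeats iteration 3; period 2)
iteration 7: XXXXXXXXXXXX
position 5 holds X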